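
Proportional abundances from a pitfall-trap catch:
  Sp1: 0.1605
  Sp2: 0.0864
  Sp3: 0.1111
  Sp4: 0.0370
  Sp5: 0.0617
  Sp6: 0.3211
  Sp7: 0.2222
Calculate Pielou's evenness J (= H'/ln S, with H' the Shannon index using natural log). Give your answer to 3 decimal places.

H' = −Σ pᵢ ln pᵢ = −((-0.29363) + (-0.21157) + (-0.24412) + (-0.12198) + (-0.17186) + (-0.36477) + (-0.33423)) = 1.74217 (working shown to 5 dp, full precision carried).
With S = 7 species, ln S = 1.94591, so J = 1.74217/1.94591 = 0.89530, i.e. 0.895 to 3 decimal places.

0.895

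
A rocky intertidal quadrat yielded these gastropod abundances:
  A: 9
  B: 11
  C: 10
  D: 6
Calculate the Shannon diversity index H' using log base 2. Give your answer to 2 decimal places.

Total N = 9+11+10+6 = 36, so the proportions are 0.25, 0.3056, 0.2778, 0.1667 (working shown to 4 dp, full precision carried).
Each pᵢ log₂ pᵢ term: 0.25×(-2.0000)=-0.5000, 0.3056×(-1.7105)=-0.5227, 0.2778×(-1.8480)=-0.5133, 0.1667×(-2.5850)=-0.4308.
Sum = -1.9668, so H' = 1.97.

1.97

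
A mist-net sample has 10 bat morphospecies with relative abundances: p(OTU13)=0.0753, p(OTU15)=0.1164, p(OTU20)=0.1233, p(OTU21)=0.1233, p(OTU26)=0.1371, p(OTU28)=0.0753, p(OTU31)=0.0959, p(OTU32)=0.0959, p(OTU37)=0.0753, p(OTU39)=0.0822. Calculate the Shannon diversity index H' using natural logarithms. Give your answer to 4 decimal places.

Each pᵢ ln pᵢ term (working shown to 6 dp, full precision carried): 0.0753×(-2.586275)=-0.194747, 0.1164×(-2.150723)=-0.250344, 0.1233×(-2.093135)=-0.258084, 0.1233×(-2.093135)=-0.258084, 0.1371×(-1.987045)=-0.272424, 0.0753×(-2.586275)=-0.194747, 0.0959×(-2.344449)=-0.224833, 0.0959×(-2.344449)=-0.224833, 0.0753×(-2.586275)=-0.194747, 0.0822×(-2.498600)=-0.205385.
Sum = -2.278225, so H' = 2.2782.

2.2782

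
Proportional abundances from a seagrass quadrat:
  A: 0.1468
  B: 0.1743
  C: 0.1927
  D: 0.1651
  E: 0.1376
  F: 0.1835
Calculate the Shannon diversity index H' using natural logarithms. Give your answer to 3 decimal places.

Each pᵢ ln pᵢ term (working shown to 5 dp, full precision carried): 0.1468×(-1.91868)=-0.28166, 0.1743×(-1.74698)=-0.30450, 0.1927×(-1.64662)=-0.31730, 0.1651×(-1.80120)=-0.29738, 0.1376×(-1.98340)=-0.27292, 0.1835×(-1.69554)=-0.31113.
Sum = -1.78489, so H' = 1.785.

1.785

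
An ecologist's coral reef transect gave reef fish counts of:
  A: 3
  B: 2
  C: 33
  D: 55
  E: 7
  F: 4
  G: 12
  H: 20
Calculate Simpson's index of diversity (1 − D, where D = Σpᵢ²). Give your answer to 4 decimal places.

0.7439

Total N = 3+2+33+55+7+4+12+20 = 136, so the proportions are 0.022059, 0.014706, 0.242647, 0.404412, 0.051471, 0.029412, 0.088235, 0.147059 (working shown to 6 dp, full precision carried).
D = 0.022059² + 0.014706² + 0.242647² + 0.404412² + 0.051471² + 0.029412² + 0.088235² + 0.147059² = 0.000487 + 0.000216 + 0.058878 + 0.163549 + 0.002649 + 0.000865 + 0.007785 + 0.021626 = 0.256055.
So 1 − D = 0.743945, i.e. 0.7439 to 4 decimal places.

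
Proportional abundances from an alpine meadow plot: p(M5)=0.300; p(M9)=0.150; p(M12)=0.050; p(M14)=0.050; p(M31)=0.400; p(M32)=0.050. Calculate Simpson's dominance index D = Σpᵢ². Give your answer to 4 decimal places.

D = 0.3² + 0.15² + 0.05² + 0.05² + 0.4² + 0.05² = 0.090000 + 0.022500 + 0.002500 + 0.002500 + 0.160000 + 0.002500 = 0.280000 (working shown to 6 dp, full precision carried).
To 4 decimal places, D = 0.2800.

0.2800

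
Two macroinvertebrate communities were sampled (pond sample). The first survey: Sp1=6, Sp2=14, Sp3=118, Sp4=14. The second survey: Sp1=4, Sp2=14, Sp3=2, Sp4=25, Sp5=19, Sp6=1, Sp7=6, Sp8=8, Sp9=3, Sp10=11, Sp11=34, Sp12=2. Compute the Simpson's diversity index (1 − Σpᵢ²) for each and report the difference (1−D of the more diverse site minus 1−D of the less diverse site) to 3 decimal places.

0.465

The first survey: N=152, proportions 0.03947, 0.09211, 0.77632, 0.09211, giving 1−D = 0.37881 (working shown to 5 dp, full precision carried).
The second survey: N=129, proportions 0.03101, 0.10853, 0.0155, 0.1938, 0.14729, 0.00775, 0.04651, 0.06202, 0.02326, 0.08527, 0.26357, 0.0155, giving 1−D = 0.84418.
Difference = |0.37881 − 0.84418| = 0.46537, i.e. 0.465 to 3 decimal places.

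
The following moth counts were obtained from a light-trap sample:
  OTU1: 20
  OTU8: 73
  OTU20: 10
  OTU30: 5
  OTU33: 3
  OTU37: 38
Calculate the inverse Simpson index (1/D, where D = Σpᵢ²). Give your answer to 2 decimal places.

Total N = 20+73+10+5+3+38 = 149, so the proportions are 0.13423, 0.48993, 0.06711, 0.03356, 0.02013, 0.25503 (working shown to 5 dp, full precision carried).
D = 0.13423² + 0.48993² + 0.06711² + 0.03356² + 0.02013² + 0.25503² = 0.01802 + 0.24003 + 0.00450 + 0.00113 + 0.00041 + 0.06504 = 0.32913.
So 1/D = 3.0383, i.e. 3.04 to 2 decimal places.

3.04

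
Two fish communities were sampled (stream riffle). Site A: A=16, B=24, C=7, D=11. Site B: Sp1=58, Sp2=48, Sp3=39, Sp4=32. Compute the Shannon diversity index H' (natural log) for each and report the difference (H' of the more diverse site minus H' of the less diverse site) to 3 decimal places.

0.071

Site A: N=58, proportions 0.27586, 0.41379, 0.12069, 0.18966, giving H' = 1.29091 (working shown to 5 dp, full precision carried).
Site B: N=177, proportions 0.32768, 0.27119, 0.22034, 0.18079, giving H' = 1.36199.
Difference = |1.29091 − 1.36199| = 0.07108, i.e. 0.071 to 3 decimal places.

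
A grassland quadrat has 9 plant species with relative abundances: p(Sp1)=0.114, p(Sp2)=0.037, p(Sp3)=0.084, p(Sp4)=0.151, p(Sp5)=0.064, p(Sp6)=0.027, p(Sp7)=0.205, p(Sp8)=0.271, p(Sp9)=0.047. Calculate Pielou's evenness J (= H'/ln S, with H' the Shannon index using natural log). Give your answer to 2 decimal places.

0.89

H' = −Σ pᵢ ln pᵢ = −((-0.2476) + (-0.1220) + (-0.2081) + (-0.2855) + (-0.1759) + (-0.0975) + (-0.3249) + (-0.3538) + (-0.1437)) = 1.9589 (working shown to 4 dp, full precision carried).
With S = 9 species, ln S = 2.1972, so J = 1.9589/2.1972 = 0.8915, i.e. 0.89 to 2 decimal places.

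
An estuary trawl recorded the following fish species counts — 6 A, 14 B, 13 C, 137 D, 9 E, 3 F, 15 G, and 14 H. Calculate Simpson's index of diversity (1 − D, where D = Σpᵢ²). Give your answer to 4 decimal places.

Total N = 6+14+13+137+9+3+15+14 = 211, so the proportions are 0.028436, 0.066351, 0.061611, 0.649289, 0.042654, 0.014218, 0.07109, 0.066351 (working shown to 6 dp, full precision carried).
D = 0.028436² + 0.066351² + 0.061611² + 0.649289² + 0.042654² + 0.014218² + 0.07109² + 0.066351² = 0.000809 + 0.004402 + 0.003796 + 0.421576 + 0.001819 + 0.000202 + 0.005054 + 0.004402 = 0.442061.
So 1 − D = 0.557939, i.e. 0.5579 to 4 decimal places.

0.5579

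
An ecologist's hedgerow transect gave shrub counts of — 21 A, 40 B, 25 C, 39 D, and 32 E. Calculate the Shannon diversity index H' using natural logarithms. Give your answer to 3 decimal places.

Total N = 21+40+25+39+32 = 157, so the proportions are 0.13376, 0.25478, 0.15924, 0.24841, 0.20382 (working shown to 5 dp, full precision carried).
Each pᵢ ln pᵢ term: 0.13376×(-2.01172)=-0.26908, 0.25478×(-1.36737)=-0.34837, 0.15924×(-1.83737)=-0.29257, 0.24841×(-1.39268)=-0.34595, 0.20382×(-1.59051)=-0.32418.
Sum = -1.58017, so H' = 1.580.

1.580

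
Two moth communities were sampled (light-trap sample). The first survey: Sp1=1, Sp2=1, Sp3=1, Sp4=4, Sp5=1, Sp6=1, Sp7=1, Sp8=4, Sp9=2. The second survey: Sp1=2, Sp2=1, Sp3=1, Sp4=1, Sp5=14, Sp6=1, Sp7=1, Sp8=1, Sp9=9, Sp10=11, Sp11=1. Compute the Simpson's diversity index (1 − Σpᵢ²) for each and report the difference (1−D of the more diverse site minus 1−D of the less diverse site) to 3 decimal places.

The first survey: N=16, proportions 0.0625, 0.0625, 0.0625, 0.25, 0.0625, 0.0625, 0.0625, 0.25, 0.125, giving 1−D = 0.83594 (working shown to 5 dp, full precision carried).
The second survey: N=43, proportions 0.04651, 0.02326, 0.02326, 0.02326, 0.32558, 0.02326, 0.02326, 0.02326, 0.2093, 0.25581, 0.02326, giving 1−D = 0.77880.
Difference = |0.83594 − 0.77880| = 0.05714, i.e. 0.057 to 3 decimal places.

0.057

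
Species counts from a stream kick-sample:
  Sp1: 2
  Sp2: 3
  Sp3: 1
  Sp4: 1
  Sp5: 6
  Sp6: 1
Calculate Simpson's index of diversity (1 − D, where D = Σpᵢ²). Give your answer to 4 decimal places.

0.7347

Total N = 2+3+1+1+6+1 = 14, so the proportions are 0.142857, 0.214286, 0.071429, 0.071429, 0.428571, 0.071429 (working shown to 6 dp, full precision carried).
D = 0.142857² + 0.214286² + 0.071429² + 0.071429² + 0.428571² + 0.071429² = 0.020408 + 0.045918 + 0.005102 + 0.005102 + 0.183673 + 0.005102 = 0.265306.
So 1 − D = 0.734694, i.e. 0.7347 to 4 decimal places.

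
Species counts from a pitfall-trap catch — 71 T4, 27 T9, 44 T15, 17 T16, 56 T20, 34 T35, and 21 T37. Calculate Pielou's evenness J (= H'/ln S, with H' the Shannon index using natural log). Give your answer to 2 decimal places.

Total N = 71+27+44+17+56+34+21 = 270, so the proportions are 0.263, 0.1, 0.163, 0.063, 0.2074, 0.1259, 0.0778 (working shown to 4 dp, full precision carried).
H' = −Σ pᵢ ln pᵢ = −((-0.3513) + (-0.2303) + (-0.2957) + (-0.1741) + (-0.3263) + (-0.2609) + (-0.1986)) = 1.8371.
With S = 7 species, ln S = 1.9459, so J = 1.8371/1.9459 = 0.9441, i.e. 0.94 to 2 decimal places.

0.94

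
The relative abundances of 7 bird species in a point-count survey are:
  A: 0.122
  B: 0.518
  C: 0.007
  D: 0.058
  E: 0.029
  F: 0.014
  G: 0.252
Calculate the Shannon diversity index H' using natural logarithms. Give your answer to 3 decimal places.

1.307

Each pᵢ ln pᵢ term (working shown to 5 dp, full precision carried): 0.122×(-2.10373)=-0.25666, 0.518×(-0.65778)=-0.34073, 0.007×(-4.96185)=-0.03473, 0.058×(-2.84731)=-0.16514, 0.029×(-3.54046)=-0.10267, 0.014×(-4.26870)=-0.05976, 0.252×(-1.37833)=-0.34734.
Sum = -1.30704, so H' = 1.307.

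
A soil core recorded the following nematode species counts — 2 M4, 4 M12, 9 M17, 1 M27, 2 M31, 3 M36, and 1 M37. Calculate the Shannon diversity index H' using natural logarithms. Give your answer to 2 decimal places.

Total N = 2+4+9+1+2+3+1 = 22, so the proportions are 0.0909, 0.1818, 0.4091, 0.0455, 0.0909, 0.1364, 0.0455 (working shown to 4 dp, full precision carried).
Each pᵢ ln pᵢ term: 0.0909×(-2.3979)=-0.2180, 0.1818×(-1.7047)=-0.3100, 0.4091×(-0.8938)=-0.3657, 0.0455×(-3.0910)=-0.1405, 0.0909×(-2.3979)=-0.2180, 0.1364×(-1.9924)=-0.2717, 0.0455×(-3.0910)=-0.1405.
Sum = -1.6643, so H' = 1.66.

1.66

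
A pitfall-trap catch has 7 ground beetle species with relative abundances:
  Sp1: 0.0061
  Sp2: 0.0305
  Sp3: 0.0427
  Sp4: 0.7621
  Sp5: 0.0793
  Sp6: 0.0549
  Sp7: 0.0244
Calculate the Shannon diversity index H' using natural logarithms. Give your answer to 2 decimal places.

Each pᵢ ln pᵢ term (working shown to 4 dp, full precision carried): 0.0061×(-5.0995)=-0.0311, 0.0305×(-3.4900)=-0.1064, 0.0427×(-3.1536)=-0.1347, 0.7621×(-0.2717)=-0.2070, 0.0793×(-2.5345)=-0.2010, 0.0549×(-2.9022)=-0.1593, 0.0244×(-3.7132)=-0.0906.
Sum = -0.9302, so H' = 0.93.

0.93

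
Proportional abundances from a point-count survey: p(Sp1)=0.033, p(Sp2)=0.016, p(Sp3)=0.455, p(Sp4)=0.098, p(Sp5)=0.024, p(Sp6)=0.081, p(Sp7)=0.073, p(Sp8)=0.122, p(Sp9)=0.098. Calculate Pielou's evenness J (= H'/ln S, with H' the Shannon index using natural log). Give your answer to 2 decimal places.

0.79

H' = −Σ pᵢ ln pᵢ = −((-0.1126) + (-0.0662) + (-0.3583) + (-0.2276) + (-0.0895) + (-0.2036) + (-0.1911) + (-0.2567) + (-0.2276)) = 1.7331 (working shown to 4 dp, full precision carried).
With S = 9 species, ln S = 2.1972, so J = 1.7331/2.1972 = 0.7888, i.e. 0.79 to 2 decimal places.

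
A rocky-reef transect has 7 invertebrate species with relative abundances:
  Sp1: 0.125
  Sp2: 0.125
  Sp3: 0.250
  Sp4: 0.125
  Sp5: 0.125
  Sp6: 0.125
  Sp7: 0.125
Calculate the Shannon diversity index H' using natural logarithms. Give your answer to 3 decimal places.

Each pᵢ ln pᵢ term (working shown to 5 dp, full precision carried): 0.125×(-2.07944)=-0.25993, 0.125×(-2.07944)=-0.25993, 0.25×(-1.38629)=-0.34657, 0.125×(-2.07944)=-0.25993, 0.125×(-2.07944)=-0.25993, 0.125×(-2.07944)=-0.25993, 0.125×(-2.07944)=-0.25993.
Sum = -1.90615, so H' = 1.906.

1.906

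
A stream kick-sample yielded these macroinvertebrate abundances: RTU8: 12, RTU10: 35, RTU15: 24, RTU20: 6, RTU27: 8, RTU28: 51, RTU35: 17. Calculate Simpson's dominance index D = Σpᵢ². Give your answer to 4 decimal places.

0.2108

Total N = 12+35+24+6+8+51+17 = 153, so the proportions are 0.078431, 0.228758, 0.156863, 0.039216, 0.052288, 0.333333, 0.111111 (working shown to 6 dp, full precision carried).
D = 0.078431² + 0.228758² + 0.156863² + 0.039216² + 0.052288² + 0.333333² + 0.111111² = 0.006151 + 0.052330 + 0.024606 + 0.001538 + 0.002734 + 0.111111 + 0.012346 = 0.210816.
To 4 decimal places, D = 0.2108.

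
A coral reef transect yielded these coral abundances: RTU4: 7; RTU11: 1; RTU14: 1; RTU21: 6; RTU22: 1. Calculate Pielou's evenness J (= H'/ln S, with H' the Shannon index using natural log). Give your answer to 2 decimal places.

0.78

Total N = 7+1+1+6+1 = 16, so the proportions are 0.4375, 0.0625, 0.0625, 0.375, 0.0625 (working shown to 4 dp, full precision carried).
H' = −Σ pᵢ ln pᵢ = −((-0.3617) + (-0.1733) + (-0.1733) + (-0.3678) + (-0.1733)) = 1.2493.
With S = 5 species, ln S = 1.6094, so J = 1.2493/1.6094 = 0.7763, i.e. 0.78 to 2 decimal places.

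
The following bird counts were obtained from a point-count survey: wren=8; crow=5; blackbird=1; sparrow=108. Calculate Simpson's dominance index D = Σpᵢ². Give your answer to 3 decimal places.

0.790

Total N = 8+5+1+108 = 122, so the proportions are 0.06557, 0.04098, 0.0082, 0.88525 (working shown to 5 dp, full precision carried).
D = 0.06557² + 0.04098² + 0.0082² + 0.88525² = 0.00430 + 0.00168 + 0.00007 + 0.78366 = 0.78971.
To 3 decimal places, D = 0.790.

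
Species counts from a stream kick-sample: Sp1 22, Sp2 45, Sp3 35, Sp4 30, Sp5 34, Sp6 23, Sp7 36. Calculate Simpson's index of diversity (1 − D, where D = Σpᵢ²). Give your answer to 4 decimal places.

0.8496

Total N = 22+45+35+30+34+23+36 = 225, so the proportions are 0.097778, 0.2, 0.155556, 0.133333, 0.151111, 0.102222, 0.16 (working shown to 6 dp, full precision carried).
D = 0.097778² + 0.2² + 0.155556² + 0.133333² + 0.151111² + 0.102222² + 0.16² = 0.009560 + 0.040000 + 0.024198 + 0.017778 + 0.022835 + 0.010449 + 0.025600 = 0.150420.
So 1 − D = 0.849580, i.e. 0.8496 to 4 decimal places.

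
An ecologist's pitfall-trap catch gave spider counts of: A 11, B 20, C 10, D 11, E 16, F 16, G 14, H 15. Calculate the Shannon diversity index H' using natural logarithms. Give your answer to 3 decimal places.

Total N = 11+20+10+11+16+16+14+15 = 113, so the proportions are 0.09735, 0.17699, 0.0885, 0.09735, 0.14159, 0.14159, 0.12389, 0.13274 (working shown to 5 dp, full precision carried).
Each pᵢ ln pᵢ term: 0.09735×(-2.32949)=-0.22676, 0.17699×(-1.73166)=-0.30649, 0.0885×(-2.42480)=-0.21458, 0.09735×(-2.32949)=-0.22676, 0.14159×(-1.95480)=-0.27679, 0.14159×(-1.95480)=-0.27679, 0.12389×(-2.08833)=-0.25873, 0.13274×(-2.01934)=-0.26805.
Sum = -2.05496, so H' = 2.055.

2.055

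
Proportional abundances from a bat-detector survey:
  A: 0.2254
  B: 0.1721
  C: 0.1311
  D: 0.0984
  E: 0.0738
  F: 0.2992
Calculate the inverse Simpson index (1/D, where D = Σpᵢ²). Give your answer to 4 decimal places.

4.9441

D = 0.2254² + 0.1721² + 0.1311² + 0.0984² + 0.0738² + 0.2992² = 0.05080516 + 0.02961841 + 0.01718721 + 0.00968256 + 0.00544644 + 0.08952064 = 0.20226042 (working shown to 8 dp, full precision carried).
So 1/D = 4.944121, i.e. 4.9441 to 4 decimal places.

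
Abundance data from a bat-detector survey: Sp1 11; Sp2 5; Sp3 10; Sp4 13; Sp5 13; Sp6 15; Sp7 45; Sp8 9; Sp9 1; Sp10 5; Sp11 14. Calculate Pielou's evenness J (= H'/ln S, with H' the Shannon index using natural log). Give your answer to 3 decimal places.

0.878

Total N = 11+5+10+13+13+15+45+9+1+5+14 = 141, so the proportions are 0.07801, 0.03546, 0.07092, 0.0922, 0.0922, 0.10638, 0.31915, 0.06383, 0.00709, 0.03546, 0.09929 (working shown to 5 dp, full precision carried).
H' = −Σ pᵢ ln pᵢ = −((-0.19900) + (-0.11842) + (-0.18767) + (-0.21978) + (-0.21978) + (-0.23837) + (-0.36450) + (-0.17563) + (-0.03510) + (-0.11842) + (-0.22933)) = 2.10601.
With S = 11 species, ln S = 2.39790, so J = 2.10601/2.39790 = 0.87827, i.e. 0.878 to 3 decimal places.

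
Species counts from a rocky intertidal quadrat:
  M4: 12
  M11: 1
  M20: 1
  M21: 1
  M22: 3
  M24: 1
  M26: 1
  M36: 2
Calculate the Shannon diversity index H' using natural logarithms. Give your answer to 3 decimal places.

Total N = 12+1+1+1+3+1+1+2 = 22, so the proportions are 0.54545, 0.04545, 0.04545, 0.04545, 0.13636, 0.04545, 0.04545, 0.09091 (working shown to 5 dp, full precision carried).
Each pᵢ ln pᵢ term: 0.54545×(-0.60614)=-0.33062, 0.04545×(-3.09104)=-0.14050, 0.04545×(-3.09104)=-0.14050, 0.04545×(-3.09104)=-0.14050, 0.13636×(-1.99243)=-0.27170, 0.04545×(-3.09104)=-0.14050, 0.04545×(-3.09104)=-0.14050, 0.09091×(-2.39790)=-0.21799.
Sum = -1.52281, so H' = 1.523.

1.523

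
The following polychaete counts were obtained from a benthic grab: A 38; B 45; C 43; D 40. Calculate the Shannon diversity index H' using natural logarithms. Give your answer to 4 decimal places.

1.3842

Total N = 38+45+43+40 = 166, so the proportions are 0.228916, 0.271084, 0.259036, 0.240964 (working shown to 6 dp, full precision carried).
Each pᵢ ln pᵢ term: 0.228916×(-1.474402)=-0.337514, 0.271084×(-1.305325)=-0.353853, 0.259036×(-1.350788)=-0.349903, 0.240964×(-1.423108)=-0.342918.
Sum = -1.384187, so H' = 1.3842.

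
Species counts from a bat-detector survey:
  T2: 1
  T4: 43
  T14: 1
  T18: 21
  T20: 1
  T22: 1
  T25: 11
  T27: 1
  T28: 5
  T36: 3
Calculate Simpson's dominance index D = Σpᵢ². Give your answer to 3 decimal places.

Total N = 1+43+1+21+1+1+11+1+5+3 = 88, so the proportions are 0.01136, 0.48864, 0.01136, 0.23864, 0.01136, 0.01136, 0.125, 0.01136, 0.05682, 0.03409 (working shown to 5 dp, full precision carried).
D = 0.01136² + 0.48864² + 0.01136² + 0.23864² + 0.01136² + 0.01136² + 0.125² + 0.01136² + 0.05682² + 0.03409² = 0.00013 + 0.23877 + 0.00013 + 0.05695 + 0.00013 + 0.00013 + 0.01562 + 0.00013 + 0.00323 + 0.00116 = 0.31637.
To 3 decimal places, D = 0.316.

0.316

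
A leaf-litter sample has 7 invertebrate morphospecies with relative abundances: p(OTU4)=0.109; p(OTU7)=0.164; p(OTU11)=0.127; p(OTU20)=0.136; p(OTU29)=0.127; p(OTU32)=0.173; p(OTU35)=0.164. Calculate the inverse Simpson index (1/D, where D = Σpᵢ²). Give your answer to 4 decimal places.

D = 0.109² + 0.164² + 0.127² + 0.136² + 0.127² + 0.173² + 0.164² = 0.01188100 + 0.02689600 + 0.01612900 + 0.01849600 + 0.01612900 + 0.02992900 + 0.02689600 = 0.14635600 (working shown to 8 dp, full precision carried).
So 1/D = 6.832655, i.e. 6.8327 to 4 decimal places.

6.8327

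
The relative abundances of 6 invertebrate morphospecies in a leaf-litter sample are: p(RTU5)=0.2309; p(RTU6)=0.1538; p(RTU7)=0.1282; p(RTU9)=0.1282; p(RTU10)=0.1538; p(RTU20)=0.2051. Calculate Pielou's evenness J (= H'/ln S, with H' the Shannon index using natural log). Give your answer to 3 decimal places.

0.986

H' = −Σ pᵢ ln pᵢ = −((-0.33845) + (-0.28793) + (-0.26334) + (-0.26334) + (-0.28793) + (-0.32493)) = 1.76592 (working shown to 5 dp, full precision carried).
With S = 6 species, ln S = 1.79176, so J = 1.76592/1.79176 = 0.98558, i.e. 0.986 to 3 decimal places.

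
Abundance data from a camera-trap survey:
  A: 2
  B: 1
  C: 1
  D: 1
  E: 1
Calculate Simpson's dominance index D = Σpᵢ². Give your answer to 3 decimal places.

Total N = 2+1+1+1+1 = 6, so the proportions are 0.33333, 0.16667, 0.16667, 0.16667, 0.16667 (working shown to 5 dp, full precision carried).
D = 0.33333² + 0.16667² + 0.16667² + 0.16667² + 0.16667² = 0.11111 + 0.02778 + 0.02778 + 0.02778 + 0.02778 = 0.22222.
To 3 decimal places, D = 0.222.

0.222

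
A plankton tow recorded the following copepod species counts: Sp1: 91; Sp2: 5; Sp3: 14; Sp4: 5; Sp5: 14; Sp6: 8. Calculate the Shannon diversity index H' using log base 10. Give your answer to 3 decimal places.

Total N = 91+5+14+5+14+8 = 137, so the proportions are 0.66423, 0.0365, 0.10219, 0.0365, 0.10219, 0.05839 (working shown to 5 dp, full precision carried).
Each pᵢ log₁₀ pᵢ term: 0.66423×(-0.17768)=-0.11802, 0.0365×(-1.43775)=-0.05247, 0.10219×(-0.99059)=-0.10123, 0.0365×(-1.43775)=-0.05247, 0.10219×(-0.99059)=-0.10123, 0.05839×(-1.23363)=-0.07204.
Sum = -0.49746, so H' = 0.497.

0.497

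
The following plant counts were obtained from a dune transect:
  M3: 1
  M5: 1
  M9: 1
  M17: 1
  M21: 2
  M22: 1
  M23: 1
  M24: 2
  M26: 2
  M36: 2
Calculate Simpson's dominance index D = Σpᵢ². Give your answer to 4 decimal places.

Total N = 1+1+1+1+2+1+1+2+2+2 = 14, so the proportions are 0.071429, 0.071429, 0.071429, 0.071429, 0.142857, 0.071429, 0.071429, 0.142857, 0.142857, 0.142857 (working shown to 6 dp, full precision carried).
D = 0.071429² + 0.071429² + 0.071429² + 0.071429² + 0.142857² + 0.071429² + 0.071429² + 0.142857² + 0.142857² + 0.142857² = 0.005102 + 0.005102 + 0.005102 + 0.005102 + 0.020408 + 0.005102 + 0.005102 + 0.020408 + 0.020408 + 0.020408 = 0.112245.
To 4 decimal places, D = 0.1122.

0.1122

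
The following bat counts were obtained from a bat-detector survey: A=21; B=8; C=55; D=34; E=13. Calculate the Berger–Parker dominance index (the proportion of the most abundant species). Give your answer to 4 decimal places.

Total N = 21+8+55+34+13 = 131, so the proportions are 0.160305, 0.061069, 0.419847, 0.259542, 0.099237 (working shown to 6 dp, full precision carried).
The largest proportion is 0.419847, i.e. d = 0.4198 to 4 decimal places.

0.4198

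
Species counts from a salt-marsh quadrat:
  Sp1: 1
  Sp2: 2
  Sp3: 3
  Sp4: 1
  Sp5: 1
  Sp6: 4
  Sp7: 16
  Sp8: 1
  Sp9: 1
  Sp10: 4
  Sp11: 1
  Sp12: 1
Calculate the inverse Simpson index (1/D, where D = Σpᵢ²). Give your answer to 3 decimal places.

Total N = 1+2+3+1+1+4+16+1+1+4+1+1 = 36, so the proportions are 0.0277778, 0.0555556, 0.0833333, 0.0277778, 0.0277778, 0.1111111, 0.4444444, 0.0277778, 0.0277778, 0.1111111, 0.0277778, 0.0277778 (working shown to 7 dp, full precision carried).
D = 0.0277778² + 0.0555556² + 0.0833333² + 0.0277778² + 0.0277778² + 0.1111111² + 0.4444444² + 0.0277778² + 0.0277778² + 0.1111111² + 0.0277778² + 0.0277778² = 0.0007716 + 0.0030864 + 0.0069444 + 0.0007716 + 0.0007716 + 0.0123457 + 0.1975309 + 0.0007716 + 0.0007716 + 0.0123457 + 0.0007716 + 0.0007716 = 0.2376543.
So 1/D = 4.20779, i.e. 4.208 to 3 decimal places.

4.208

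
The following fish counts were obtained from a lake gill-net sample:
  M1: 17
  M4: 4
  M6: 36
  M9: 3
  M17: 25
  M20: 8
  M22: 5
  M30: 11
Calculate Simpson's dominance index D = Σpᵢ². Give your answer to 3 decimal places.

Total N = 17+4+36+3+25+8+5+11 = 109, so the proportions are 0.15596, 0.0367, 0.33028, 0.02752, 0.22936, 0.07339, 0.04587, 0.10092 (working shown to 5 dp, full precision carried).
D = 0.15596² + 0.0367² + 0.33028² + 0.02752² + 0.22936² + 0.07339² + 0.04587² + 0.10092² = 0.02432 + 0.00135 + 0.10908 + 0.00076 + 0.05260 + 0.00539 + 0.00210 + 0.01018 = 0.20579.
To 3 decimal places, D = 0.206.

0.206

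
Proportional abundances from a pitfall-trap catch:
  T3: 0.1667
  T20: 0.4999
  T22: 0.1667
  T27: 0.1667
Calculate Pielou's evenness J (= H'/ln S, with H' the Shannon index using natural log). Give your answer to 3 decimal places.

0.896

H' = −Σ pᵢ ln pᵢ = −((-0.29865) + (-0.34660) + (-0.29865) + (-0.29865)) = 1.24256 (working shown to 5 dp, full precision carried).
With S = 4 species, ln S = 1.38629, so J = 1.24256/1.38629 = 0.89632, i.e. 0.896 to 3 decimal places.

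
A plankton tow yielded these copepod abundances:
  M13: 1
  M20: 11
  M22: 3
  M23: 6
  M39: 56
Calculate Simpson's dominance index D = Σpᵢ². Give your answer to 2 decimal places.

0.56

Total N = 1+11+3+6+56 = 77, so the proportions are 0.013, 0.1429, 0.039, 0.0779, 0.7273 (working shown to 4 dp, full precision carried).
D = 0.013² + 0.1429² + 0.039² + 0.0779² + 0.7273² = 0.0002 + 0.0204 + 0.0015 + 0.0061 + 0.5289 = 0.5571.
To 2 decimal places, D = 0.56.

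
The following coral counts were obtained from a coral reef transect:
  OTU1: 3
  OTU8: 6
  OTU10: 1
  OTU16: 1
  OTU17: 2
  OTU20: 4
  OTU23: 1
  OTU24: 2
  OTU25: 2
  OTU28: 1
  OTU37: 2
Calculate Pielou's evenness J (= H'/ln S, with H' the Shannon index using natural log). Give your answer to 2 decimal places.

Total N = 3+6+1+1+2+4+1+2+2+1+2 = 25, so the proportions are 0.12, 0.24, 0.04, 0.04, 0.08, 0.16, 0.04, 0.08, 0.08, 0.04, 0.08 (working shown to 4 dp, full precision carried).
H' = −Σ pᵢ ln pᵢ = −((-0.2544) + (-0.3425) + (-0.1288) + (-0.1288) + (-0.2021) + (-0.2932) + (-0.1288) + (-0.2021) + (-0.2021) + (-0.1288) + (-0.2021)) = 2.2134.
With S = 11 species, ln S = 2.3979, so J = 2.2134/2.3979 = 0.9231, i.e. 0.92 to 2 decimal places.

0.92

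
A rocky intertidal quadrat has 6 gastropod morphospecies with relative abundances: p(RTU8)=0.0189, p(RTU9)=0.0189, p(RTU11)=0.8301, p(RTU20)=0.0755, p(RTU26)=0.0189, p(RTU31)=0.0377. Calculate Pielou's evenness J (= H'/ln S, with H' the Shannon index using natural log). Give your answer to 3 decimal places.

0.390

H' = −Σ pᵢ ln pᵢ = −((-0.07501) + (-0.07501) + (-0.15457) + (-0.19506) + (-0.07501) + (-0.12358)) = 0.69824 (working shown to 5 dp, full precision carried).
With S = 6 species, ln S = 1.79176, so J = 0.69824/1.79176 = 0.38969, i.e. 0.390 to 3 decimal places.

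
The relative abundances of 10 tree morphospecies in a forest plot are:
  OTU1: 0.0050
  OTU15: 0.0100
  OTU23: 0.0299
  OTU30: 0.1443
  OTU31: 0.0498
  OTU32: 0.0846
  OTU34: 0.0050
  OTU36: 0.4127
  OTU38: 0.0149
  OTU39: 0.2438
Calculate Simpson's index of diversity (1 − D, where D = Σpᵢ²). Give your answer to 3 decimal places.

D = 0.005² + 0.01² + 0.0299² + 0.1443² + 0.0498² + 0.0846² + 0.005² + 0.4127² + 0.0149² + 0.2438² = 0.00003 + 0.00010 + 0.00089 + 0.02082 + 0.00248 + 0.00716 + 0.00003 + 0.17032 + 0.00022 + 0.05944 = 0.26149 (working shown to 5 dp, full precision carried).
So 1 − D = 0.73851, i.e. 0.739 to 3 decimal places.

0.739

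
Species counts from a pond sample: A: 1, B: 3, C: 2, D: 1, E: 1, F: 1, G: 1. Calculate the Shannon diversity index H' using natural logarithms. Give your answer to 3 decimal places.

Total N = 1+3+2+1+1+1+1 = 10, so the proportions are 0.1, 0.3, 0.2, 0.1, 0.1, 0.1, 0.1 (working shown to 5 dp, full precision carried).
Each pᵢ ln pᵢ term: 0.1×(-2.30259)=-0.23026, 0.3×(-1.20397)=-0.36119, 0.2×(-1.60944)=-0.32189, 0.1×(-2.30259)=-0.23026, 0.1×(-2.30259)=-0.23026, 0.1×(-2.30259)=-0.23026, 0.1×(-2.30259)=-0.23026.
Sum = -1.83437, so H' = 1.834.

1.834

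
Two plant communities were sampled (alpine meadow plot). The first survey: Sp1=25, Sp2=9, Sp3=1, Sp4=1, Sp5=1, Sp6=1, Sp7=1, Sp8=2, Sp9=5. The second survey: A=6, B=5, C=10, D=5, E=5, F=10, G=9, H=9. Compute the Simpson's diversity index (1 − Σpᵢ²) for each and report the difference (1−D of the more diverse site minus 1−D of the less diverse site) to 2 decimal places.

0.21

The first survey: N=46, proportions 0.5435, 0.1957, 0.0217, 0.0217, 0.0217, 0.0217, 0.0217, 0.0435, 0.1087, giving 1−D = 0.6503 (working shown to 4 dp, full precision carried).
The second survey: N=59, proportions 0.1017, 0.0847, 0.1695, 0.0847, 0.0847, 0.1695, 0.1525, 0.1525, giving 1−D = 0.8641.
Difference = |0.6503 − 0.8641| = 0.2138, i.e. 0.21 to 2 decimal places.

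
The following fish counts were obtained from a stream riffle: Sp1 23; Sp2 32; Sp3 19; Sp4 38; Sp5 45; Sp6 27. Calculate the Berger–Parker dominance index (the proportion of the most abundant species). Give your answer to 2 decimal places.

0.24

Total N = 23+32+19+38+45+27 = 184, so the proportions are 0.125, 0.1739, 0.1033, 0.2065, 0.2446, 0.1467 (working shown to 4 dp, full precision carried).
The largest proportion is 0.2446, i.e. d = 0.24 to 2 decimal places.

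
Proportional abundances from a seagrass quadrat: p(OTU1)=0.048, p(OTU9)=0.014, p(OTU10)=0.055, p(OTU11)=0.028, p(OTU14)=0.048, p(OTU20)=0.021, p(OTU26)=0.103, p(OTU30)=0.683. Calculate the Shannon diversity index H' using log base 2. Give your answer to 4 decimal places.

Each pᵢ log₂ pᵢ term (working shown to 6 dp, full precision carried): 0.048×(-4.380822)=-0.210279, 0.014×(-6.158429)=-0.086218, 0.055×(-4.184425)=-0.230143, 0.028×(-5.158429)=-0.144436, 0.048×(-4.380822)=-0.210279, 0.021×(-5.573467)=-0.117043, 0.103×(-3.279284)=-0.337766, 0.683×(-0.550043)=-0.375679.
Sum = -1.711844, so H' = 1.7118.

1.7118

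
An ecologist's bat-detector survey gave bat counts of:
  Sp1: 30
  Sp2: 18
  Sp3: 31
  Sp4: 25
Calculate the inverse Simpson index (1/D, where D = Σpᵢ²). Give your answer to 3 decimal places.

Total N = 30+18+31+25 = 104, so the proportions are 0.2884615, 0.1730769, 0.2980769, 0.2403846 (working shown to 7 dp, full precision carried).
D = 0.2884615² + 0.1730769² + 0.2980769² + 0.2403846² = 0.0832101 + 0.0299556 + 0.0888499 + 0.0577848 = 0.2598003.
So 1/D = 3.84911, i.e. 3.849 to 3 decimal places.

3.849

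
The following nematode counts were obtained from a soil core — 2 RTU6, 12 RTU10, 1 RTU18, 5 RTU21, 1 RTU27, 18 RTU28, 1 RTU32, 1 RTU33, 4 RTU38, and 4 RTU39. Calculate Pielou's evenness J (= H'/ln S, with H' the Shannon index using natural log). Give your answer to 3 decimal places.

Total N = 2+12+1+5+1+18+1+1+4+4 = 49, so the proportions are 0.04082, 0.2449, 0.02041, 0.10204, 0.02041, 0.36735, 0.02041, 0.02041, 0.08163, 0.08163 (working shown to 5 dp, full precision carried).
H' = −Σ pᵢ ln pᵢ = −((-0.13056) + (-0.34455) + (-0.07942) + (-0.23290) + (-0.07942) + (-0.36788) + (-0.07942) + (-0.07942) + (-0.20453) + (-0.20453)) = 1.80265.
With S = 10 species, ln S = 2.30259, so J = 1.80265/2.30259 = 0.78288, i.e. 0.783 to 3 decimal places.

0.783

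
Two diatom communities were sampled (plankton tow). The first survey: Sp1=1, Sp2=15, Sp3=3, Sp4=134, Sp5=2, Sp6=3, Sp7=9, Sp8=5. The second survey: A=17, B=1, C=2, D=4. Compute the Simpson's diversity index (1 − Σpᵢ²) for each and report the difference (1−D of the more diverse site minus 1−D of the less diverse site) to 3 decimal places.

The first survey: N=172, proportions 0.005814, 0.0872093, 0.0174419, 0.7790698, 0.0116279, 0.0174419, 0.0523256, 0.0290698, giving 1−D = 0.3810844 (working shown to 7 dp, full precision carried).
The second survey: N=24, proportions 0.7083333, 0.0416667, 0.0833333, 0.1666667, giving 1−D = 0.4618056.
Difference = |0.3810844 − 0.4618056| = 0.0807212, i.e. 0.081 to 3 decimal places.

0.081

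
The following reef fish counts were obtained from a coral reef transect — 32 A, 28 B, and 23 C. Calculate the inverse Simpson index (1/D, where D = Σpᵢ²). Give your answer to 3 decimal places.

Total N = 32+28+23 = 83, so the proportions are 0.385542, 0.337349, 0.277108 (working shown to 6 dp, full precision carried).
D = 0.385542² + 0.337349² + 0.277108² = 0.148643 + 0.113805 + 0.076789 = 0.339236.
So 1/D = 2.94780, i.e. 2.948 to 3 decimal places.

2.948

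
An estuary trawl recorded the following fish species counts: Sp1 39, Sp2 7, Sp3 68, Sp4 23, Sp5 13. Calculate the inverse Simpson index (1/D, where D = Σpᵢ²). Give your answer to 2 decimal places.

3.26

Total N = 39+7+68+23+13 = 150, so the proportions are 0.26, 0.046667, 0.453333, 0.153333, 0.086667 (working shown to 6 dp, full precision carried).
D = 0.26² + 0.046667² + 0.453333² + 0.153333² + 0.086667² = 0.067600 + 0.002178 + 0.205511 + 0.023511 + 0.007511 = 0.306311.
So 1/D = 3.2647, i.e. 3.26 to 2 decimal places.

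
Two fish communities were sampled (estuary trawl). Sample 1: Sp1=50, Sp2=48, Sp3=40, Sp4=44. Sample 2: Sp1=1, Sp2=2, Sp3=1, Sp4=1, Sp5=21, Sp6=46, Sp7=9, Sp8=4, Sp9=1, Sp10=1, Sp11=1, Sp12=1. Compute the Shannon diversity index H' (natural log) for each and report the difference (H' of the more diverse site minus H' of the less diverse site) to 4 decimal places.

0.1086

Sample 1: N=182, proportions 0.2747253, 0.2637363, 0.2197802, 0.2417582, giving H' = 1.3826972 (working shown to 7 dp, full precision carried).
Sample 2: N=89, proportions 0.011236, 0.0224719, 0.011236, 0.011236, 0.2359551, 0.5168539, 0.1011236, 0.0449438, 0.011236, 0.011236, 0.011236, 0.011236, giving H' = 1.4913446.
Difference = |1.3826972 − 1.4913446| = 0.1086474, i.e. 0.1086 to 4 decimal places.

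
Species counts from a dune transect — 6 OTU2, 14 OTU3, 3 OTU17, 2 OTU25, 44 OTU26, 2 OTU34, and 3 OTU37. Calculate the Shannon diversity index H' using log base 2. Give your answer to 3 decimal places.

1.851

Total N = 6+14+3+2+44+2+3 = 74, so the proportions are 0.08108, 0.18919, 0.04054, 0.02703, 0.59459, 0.02703, 0.04054 (working shown to 5 dp, full precision carried).
Each pᵢ log₂ pᵢ term: 0.08108×(-3.62449)=-0.29388, 0.18919×(-2.40210)=-0.45445, 0.04054×(-4.62449)=-0.18748, 0.02703×(-5.20945)=-0.14080, 0.59459×(-0.75002)=-0.44596, 0.02703×(-5.20945)=-0.14080, 0.04054×(-4.62449)=-0.18748.
Sum = -1.85084, so H' = 1.851.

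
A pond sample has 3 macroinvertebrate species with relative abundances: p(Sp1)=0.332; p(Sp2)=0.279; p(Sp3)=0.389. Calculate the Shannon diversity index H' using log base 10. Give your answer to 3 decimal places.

Each pᵢ log₁₀ pᵢ term (working shown to 5 dp, full precision carried): 0.332×(-0.47886)=-0.15898, 0.279×(-0.55440)=-0.15468, 0.389×(-0.41005)=-0.15951.
Sum = -0.47317, so H' = 0.473.

0.473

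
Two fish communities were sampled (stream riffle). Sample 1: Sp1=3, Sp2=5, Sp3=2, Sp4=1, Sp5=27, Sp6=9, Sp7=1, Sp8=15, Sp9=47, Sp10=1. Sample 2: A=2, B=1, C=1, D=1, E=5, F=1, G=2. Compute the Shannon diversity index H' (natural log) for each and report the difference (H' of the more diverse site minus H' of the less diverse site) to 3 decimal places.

0.114

Sample 1: N=111, proportions 0.02703, 0.04505, 0.01802, 0.00901, 0.24324, 0.08108, 0.00901, 0.13514, 0.42342, 0.00901, giving H' = 1.61881 (working shown to 5 dp, full precision carried).
Sample 2: N=13, proportions 0.15385, 0.07692, 0.07692, 0.07692, 0.38462, 0.07692, 0.15385, giving H' = 1.73266.
Difference = |1.61881 − 1.73266| = 0.11385, i.e. 0.114 to 3 decimal places.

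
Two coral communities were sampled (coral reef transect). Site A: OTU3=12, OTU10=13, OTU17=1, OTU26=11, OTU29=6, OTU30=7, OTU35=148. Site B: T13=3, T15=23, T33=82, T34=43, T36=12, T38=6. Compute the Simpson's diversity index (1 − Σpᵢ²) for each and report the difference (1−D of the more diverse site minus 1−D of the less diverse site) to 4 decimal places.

0.2467

Site A: N=198, proportions 0.06060606, 0.06565657, 0.00505051, 0.05555556, 0.03030303, 0.03535354, 0.74747475, giving 1−D = 0.42801755 (working shown to 8 dp, full precision carried).
Site B: N=169, proportions 0.01775148, 0.13609467, 0.4852071, 0.25443787, 0.07100592, 0.03550296, giving 1−D = 0.67469626.
Difference = |0.42801755 − 0.67469626| = 0.24667871, i.e. 0.2467 to 4 decimal places.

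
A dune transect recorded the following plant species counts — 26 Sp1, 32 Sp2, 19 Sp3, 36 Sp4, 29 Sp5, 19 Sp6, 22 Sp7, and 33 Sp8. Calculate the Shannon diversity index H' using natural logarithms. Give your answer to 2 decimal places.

2.05

Total N = 26+32+19+36+29+19+22+33 = 216, so the proportions are 0.1204, 0.1481, 0.088, 0.1667, 0.1343, 0.088, 0.1019, 0.1528 (working shown to 4 dp, full precision carried).
Each pᵢ ln pᵢ term: 0.1204×(-2.1172)=-0.2548, 0.1481×(-1.9095)=-0.2829, 0.088×(-2.4308)=-0.2138, 0.1667×(-1.7918)=-0.2986, 0.1343×(-2.0080)=-0.2696, 0.088×(-2.4308)=-0.2138, 0.1019×(-2.2842)=-0.2327, 0.1528×(-1.8788)=-0.2870.
Sum = -2.0533, so H' = 2.05.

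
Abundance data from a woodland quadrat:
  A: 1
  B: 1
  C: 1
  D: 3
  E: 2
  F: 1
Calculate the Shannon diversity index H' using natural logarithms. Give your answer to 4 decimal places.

Total N = 1+1+1+3+2+1 = 9, so the proportions are 0.111111, 0.111111, 0.111111, 0.333333, 0.222222, 0.111111 (working shown to 6 dp, full precision carried).
Each pᵢ ln pᵢ term: 0.111111×(-2.197225)=-0.244136, 0.111111×(-2.197225)=-0.244136, 0.111111×(-2.197225)=-0.244136, 0.333333×(-1.098612)=-0.366204, 0.222222×(-1.504077)=-0.334239, 0.111111×(-2.197225)=-0.244136.
Sum = -1.676988, so H' = 1.6770.

1.6770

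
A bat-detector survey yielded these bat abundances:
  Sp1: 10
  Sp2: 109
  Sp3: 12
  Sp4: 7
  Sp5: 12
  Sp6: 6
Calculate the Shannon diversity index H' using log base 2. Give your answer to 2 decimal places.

1.57

Total N = 10+109+12+7+12+6 = 156, so the proportions are 0.0641, 0.6987, 0.0769, 0.0449, 0.0769, 0.0385 (working shown to 4 dp, full precision carried).
Each pᵢ log₂ pᵢ term: 0.0641×(-3.9635)=-0.2541, 0.6987×(-0.5172)=-0.3614, 0.0769×(-3.7004)=-0.2846, 0.0449×(-4.4780)=-0.2009, 0.0769×(-3.7004)=-0.2846, 0.0385×(-4.7004)=-0.1808.
Sum = -1.5665, so H' = 1.57.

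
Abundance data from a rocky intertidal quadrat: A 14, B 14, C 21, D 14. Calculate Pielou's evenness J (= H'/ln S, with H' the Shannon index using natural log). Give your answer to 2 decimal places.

0.99

Total N = 14+14+21+14 = 63, so the proportions are 0.2222, 0.2222, 0.3333, 0.2222 (working shown to 4 dp, full precision carried).
H' = −Σ pᵢ ln pᵢ = −((-0.3342) + (-0.3342) + (-0.3662) + (-0.3342)) = 1.3689.
With S = 4 species, ln S = 1.3863, so J = 1.3689/1.3863 = 0.9875, i.e. 0.99 to 2 decimal places.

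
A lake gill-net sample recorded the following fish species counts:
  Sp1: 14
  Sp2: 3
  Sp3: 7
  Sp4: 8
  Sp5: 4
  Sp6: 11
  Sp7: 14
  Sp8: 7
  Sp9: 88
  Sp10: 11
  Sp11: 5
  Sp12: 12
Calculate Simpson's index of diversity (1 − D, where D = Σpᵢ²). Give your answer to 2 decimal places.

0.74

Total N = 14+3+7+8+4+11+14+7+88+11+5+12 = 184, so the proportions are 0.0761, 0.0163, 0.038, 0.0435, 0.0217, 0.0598, 0.0761, 0.038, 0.4783, 0.0598, 0.0272, 0.0652 (working shown to 4 dp, full precision carried).
D = 0.0761² + 0.0163² + 0.038² + 0.0435² + 0.0217² + 0.0598² + 0.0761² + 0.038² + 0.4783² + 0.0598² + 0.0272² + 0.0652² = 0.0058 + 0.0003 + 0.0014 + 0.0019 + 0.0005 + 0.0036 + 0.0058 + 0.0014 + 0.2287 + 0.0036 + 0.0007 + 0.0043 = 0.2580.
So 1 − D = 0.7420, i.e. 0.74 to 2 decimal places.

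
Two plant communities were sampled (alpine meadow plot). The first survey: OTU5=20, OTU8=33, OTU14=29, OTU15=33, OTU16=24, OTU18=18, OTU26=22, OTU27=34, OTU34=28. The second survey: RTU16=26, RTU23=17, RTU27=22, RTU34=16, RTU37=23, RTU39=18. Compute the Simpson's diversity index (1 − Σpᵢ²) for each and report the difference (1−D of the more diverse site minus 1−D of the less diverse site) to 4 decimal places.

0.0558

The first survey: N=241, proportions 0.082988, 0.136929, 0.120332, 0.136929, 0.099585, 0.074689, 0.091286, 0.141079, 0.116183, giving 1−D = 0.883904 (working shown to 6 dp, full precision carried).
The second survey: N=122, proportions 0.213115, 0.139344, 0.180328, 0.131148, 0.188525, 0.147541, giving 1−D = 0.828138.
Difference = |0.883904 − 0.828138| = 0.055766, i.e. 0.0558 to 4 decimal places.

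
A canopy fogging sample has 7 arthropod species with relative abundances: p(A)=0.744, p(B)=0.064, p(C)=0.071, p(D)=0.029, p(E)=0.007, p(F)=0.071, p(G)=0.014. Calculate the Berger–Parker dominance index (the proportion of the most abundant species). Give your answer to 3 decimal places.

The largest proportion is 0.744, i.e. d = 0.744 to 3 decimal places.

0.744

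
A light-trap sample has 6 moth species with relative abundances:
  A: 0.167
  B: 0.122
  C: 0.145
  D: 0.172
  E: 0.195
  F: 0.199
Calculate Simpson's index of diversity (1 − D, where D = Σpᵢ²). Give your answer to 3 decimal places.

0.829

D = 0.167² + 0.122² + 0.145² + 0.172² + 0.195² + 0.199² = 0.02789 + 0.01488 + 0.02102 + 0.02958 + 0.03803 + 0.03960 = 0.17101 (working shown to 5 dp, full precision carried).
So 1 − D = 0.82899, i.e. 0.829 to 3 decimal places.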